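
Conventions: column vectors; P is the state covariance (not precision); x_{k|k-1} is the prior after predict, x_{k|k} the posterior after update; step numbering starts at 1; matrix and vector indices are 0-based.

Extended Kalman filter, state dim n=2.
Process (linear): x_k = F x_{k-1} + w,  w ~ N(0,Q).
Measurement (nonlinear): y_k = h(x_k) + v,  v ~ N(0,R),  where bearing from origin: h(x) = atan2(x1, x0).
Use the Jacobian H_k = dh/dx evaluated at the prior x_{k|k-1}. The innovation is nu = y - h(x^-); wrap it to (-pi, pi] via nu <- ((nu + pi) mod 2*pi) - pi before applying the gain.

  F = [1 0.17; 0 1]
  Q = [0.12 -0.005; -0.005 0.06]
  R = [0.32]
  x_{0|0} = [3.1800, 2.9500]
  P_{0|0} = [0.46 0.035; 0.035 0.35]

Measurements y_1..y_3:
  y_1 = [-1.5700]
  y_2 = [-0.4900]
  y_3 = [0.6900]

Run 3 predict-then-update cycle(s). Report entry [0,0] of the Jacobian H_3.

H_jac[0,0] = -0.0756

step 1: x^-=[3.6815, 2.9500]  P^-=[0.6020 0.0895; 0.0895 0.4100]  H_jac=[-0.1325 0.1654]  S=[0.3379]  K=[-0.1924; 0.1656]  nu=[-2.2455]  x^+=[4.1134, 2.5781]  P^+=[0.5895 0.1003; 0.1003 0.4007]
step 2: x^-=[4.5517, 2.5781]  P^-=[0.7552 0.1634; 0.1634 0.4607]  H_jac=[-0.0942 0.1663]  S=[0.3343]  K=[-0.1315; 0.1832]  nu=[-1.0053]  x^+=[4.6839, 2.3939]  P^+=[0.7494 0.1714; 0.1714 0.4495]
step 3: x^-=[5.0909, 2.3939]  P^-=[0.9407 0.2429; 0.2429 0.5095]  H_jac=[-0.0756 0.1609]  S=[0.3327]  K=[-0.0965; 0.1912]  nu=[0.2504]  x^+=[5.0668, 2.4418]  P^+=[0.9376 0.2490; 0.2490 0.4974]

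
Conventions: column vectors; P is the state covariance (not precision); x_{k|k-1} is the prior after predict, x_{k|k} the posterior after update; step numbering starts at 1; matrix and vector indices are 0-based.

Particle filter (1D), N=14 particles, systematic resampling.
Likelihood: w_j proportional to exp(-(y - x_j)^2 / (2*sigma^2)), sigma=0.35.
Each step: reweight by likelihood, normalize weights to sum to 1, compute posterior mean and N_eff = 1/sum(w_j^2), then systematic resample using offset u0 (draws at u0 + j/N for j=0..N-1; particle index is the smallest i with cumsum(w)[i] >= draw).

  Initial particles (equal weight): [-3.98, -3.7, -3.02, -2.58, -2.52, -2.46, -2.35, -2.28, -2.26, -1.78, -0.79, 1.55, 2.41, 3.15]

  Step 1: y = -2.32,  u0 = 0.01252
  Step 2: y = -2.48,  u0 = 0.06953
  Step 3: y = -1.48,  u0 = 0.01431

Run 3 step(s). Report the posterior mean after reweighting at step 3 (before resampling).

step 1: w=[0.0000, 0.0001, 0.0228, 0.1276, 0.1428, 0.1552, 0.1675, 0.1671, 0.1657, 0.0511, 0.0000, 0.0000, 0.0000, 0.0000]  mean=-2.3803  Neff=6.7860  idx=[2, 3, 4, 4, 5, 5, 5, 6, 6, 7, 7, 8, 8, 8]
step 2: w=[0.0248, 0.0782, 0.0809, 0.0809, 0.0813, 0.0813, 0.0813, 0.0760, 0.0760, 0.0692, 0.0692, 0.0669, 0.0669, 0.0669]  mean=-2.4112  Neff=13.4696  idx=[1, 2, 3, 4, 5, 5, 6, 7, 8, 9, 10, 11, 12, 13]
step 3: w=[0.0120, 0.0202, 0.0202, 0.0331, 0.0331, 0.0331, 0.0331, 0.0760, 0.0760, 0.1225, 0.1225, 0.1394, 0.1394, 0.1394]  mean=-2.3194  Neff=9.5069  idx=[1, 4, 6, 7, 8, 9, 9, 10, 11, 11, 12, 12, 13, 13]

post_mean = -2.3194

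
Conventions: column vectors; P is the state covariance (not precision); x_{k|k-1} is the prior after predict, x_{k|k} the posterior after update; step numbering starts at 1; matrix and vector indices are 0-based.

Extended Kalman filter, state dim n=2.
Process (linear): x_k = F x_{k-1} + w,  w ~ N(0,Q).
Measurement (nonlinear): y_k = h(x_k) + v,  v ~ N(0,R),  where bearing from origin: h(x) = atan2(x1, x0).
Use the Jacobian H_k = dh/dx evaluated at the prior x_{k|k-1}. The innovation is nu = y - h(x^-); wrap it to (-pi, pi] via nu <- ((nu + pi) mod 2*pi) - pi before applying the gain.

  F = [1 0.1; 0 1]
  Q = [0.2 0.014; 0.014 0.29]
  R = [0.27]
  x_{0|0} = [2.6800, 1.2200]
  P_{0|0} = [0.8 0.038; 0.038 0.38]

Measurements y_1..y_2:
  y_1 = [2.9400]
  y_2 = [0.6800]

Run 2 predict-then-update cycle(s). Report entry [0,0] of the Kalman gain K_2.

step 1: x^-=[2.8020, 1.2200]  P^-=[1.0114 0.0900; 0.0900 0.6700]  H_jac=[-0.1306 0.3000]  S=[0.3405]  K=[-0.3087; 0.5558]  nu=[2.5294]  x^+=[2.0212, 2.6258]  P^+=[0.9790 0.1484; 0.1484 0.5648]
step 2: x^-=[2.2838, 2.6258]  P^-=[1.2143 0.2189; 0.2189 0.8548]  H_jac=[-0.2168 0.1886]  S=[0.3396]  K=[-0.6537; 0.3349]  nu=[-0.1749]  x^+=[2.3981, 2.5672]  P^+=[1.0692 0.2933; 0.2933 0.8167]

K[0,0] = -0.6537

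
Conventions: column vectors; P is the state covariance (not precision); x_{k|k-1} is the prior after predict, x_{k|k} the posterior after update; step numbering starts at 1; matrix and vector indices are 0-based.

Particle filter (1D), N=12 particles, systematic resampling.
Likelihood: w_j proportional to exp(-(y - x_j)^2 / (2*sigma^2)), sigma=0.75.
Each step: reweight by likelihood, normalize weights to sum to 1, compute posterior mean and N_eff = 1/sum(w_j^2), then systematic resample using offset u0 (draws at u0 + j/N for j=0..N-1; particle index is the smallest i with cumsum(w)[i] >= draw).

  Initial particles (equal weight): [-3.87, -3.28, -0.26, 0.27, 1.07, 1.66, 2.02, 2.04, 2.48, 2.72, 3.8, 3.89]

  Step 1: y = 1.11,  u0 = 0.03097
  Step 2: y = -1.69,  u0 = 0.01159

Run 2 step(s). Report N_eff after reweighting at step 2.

N_eff = 1.4563

step 1: w=[0.0000, 0.0000, 0.0507, 0.1436, 0.2685, 0.2055, 0.1288, 0.1246, 0.0507, 0.0268, 0.0004, 0.0003]  mean=1.3699  Neff=5.7827  idx=[2, 3, 4, 4, 4, 4, 5, 5, 6, 6, 7, 8]
step 2: w=[0.8121, 0.1644, 0.0057, 0.0057, 0.0057, 0.0057, 0.0002, 0.0002, 0.0000, 0.0000, 0.0000, 0.0000]  mean=-0.1413  Neff=1.4563  idx=[0, 0, 0, 0, 0, 0, 0, 0, 0, 0, 1, 1]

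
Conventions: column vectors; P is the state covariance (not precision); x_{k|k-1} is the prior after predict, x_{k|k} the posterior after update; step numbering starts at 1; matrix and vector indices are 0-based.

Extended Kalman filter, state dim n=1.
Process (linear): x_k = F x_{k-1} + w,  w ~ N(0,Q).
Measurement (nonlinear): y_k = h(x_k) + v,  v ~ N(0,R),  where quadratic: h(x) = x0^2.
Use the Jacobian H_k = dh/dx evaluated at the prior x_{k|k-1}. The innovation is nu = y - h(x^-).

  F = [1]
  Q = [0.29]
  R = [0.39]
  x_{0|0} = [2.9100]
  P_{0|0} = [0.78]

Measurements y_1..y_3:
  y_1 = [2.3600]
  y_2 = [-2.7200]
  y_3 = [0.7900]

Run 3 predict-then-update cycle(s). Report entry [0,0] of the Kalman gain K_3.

step 1: x^-=[2.9100]  P^-=[1.0700]  H_jac=[5.8200]  S=[36.6335]  K=[0.1700]  nu=[-6.1081]  x^+=[1.8717]  P^+=[0.0114]
step 2: x^-=[1.8717]  P^-=[0.3014]  H_jac=[3.7433]  S=[4.6133]  K=[0.2446]  nu=[-6.2232]  x^+=[0.3498]  P^+=[0.0255]
step 3: x^-=[0.3498]  P^-=[0.3155]  H_jac=[0.6995]  S=[0.5444]  K=[0.4054]  nu=[0.6677]  x^+=[0.6204]  P^+=[0.2260]

K[0,0] = 0.4054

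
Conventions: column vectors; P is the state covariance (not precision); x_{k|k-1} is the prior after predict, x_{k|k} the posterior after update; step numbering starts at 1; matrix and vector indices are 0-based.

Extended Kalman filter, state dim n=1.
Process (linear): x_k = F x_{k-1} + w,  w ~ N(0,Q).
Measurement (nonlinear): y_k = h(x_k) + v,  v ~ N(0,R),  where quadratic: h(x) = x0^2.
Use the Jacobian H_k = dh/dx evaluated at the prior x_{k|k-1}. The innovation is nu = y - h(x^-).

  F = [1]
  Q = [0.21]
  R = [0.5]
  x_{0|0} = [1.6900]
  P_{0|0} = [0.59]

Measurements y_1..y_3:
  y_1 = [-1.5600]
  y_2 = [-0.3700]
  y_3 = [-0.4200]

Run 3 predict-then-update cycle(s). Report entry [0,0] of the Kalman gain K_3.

K[0,0] = 0.3392

step 1: x^-=[1.6900]  P^-=[0.8000]  H_jac=[3.3800]  S=[9.6395]  K=[0.2805]  nu=[-4.4161]  x^+=[0.4512]  P^+=[0.0415]
step 2: x^-=[0.4512]  P^-=[0.2515]  H_jac=[0.9025]  S=[0.7048]  K=[0.3220]  nu=[-0.5736]  x^+=[0.2665]  P^+=[0.1784]
step 3: x^-=[0.2665]  P^-=[0.3884]  H_jac=[0.5330]  S=[0.6104]  K=[0.3392]  nu=[-0.4910]  x^+=[0.1000]  P^+=[0.3182]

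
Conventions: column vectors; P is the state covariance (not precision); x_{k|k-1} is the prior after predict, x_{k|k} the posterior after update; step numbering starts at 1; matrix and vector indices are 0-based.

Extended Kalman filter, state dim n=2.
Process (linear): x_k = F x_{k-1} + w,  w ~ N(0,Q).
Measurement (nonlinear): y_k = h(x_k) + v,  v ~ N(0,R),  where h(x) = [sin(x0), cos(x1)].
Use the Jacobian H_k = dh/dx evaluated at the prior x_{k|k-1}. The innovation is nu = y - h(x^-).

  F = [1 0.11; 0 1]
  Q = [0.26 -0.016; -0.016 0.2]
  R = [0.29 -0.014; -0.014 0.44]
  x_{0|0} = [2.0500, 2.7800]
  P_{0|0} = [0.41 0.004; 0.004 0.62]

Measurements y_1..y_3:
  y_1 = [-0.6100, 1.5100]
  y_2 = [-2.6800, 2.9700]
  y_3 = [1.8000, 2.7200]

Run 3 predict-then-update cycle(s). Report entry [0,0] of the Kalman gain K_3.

K[0,0] = 0.3388

step 1: x^-=[2.3558, 2.7800]  P^-=[0.6784 0.0562; 0.0562 0.8200]  H_jac=[-0.7068 0.0000; 0.0000 -0.3538]  S=[0.6289 0.0001; 0.0001 0.5426]  K=[-0.7624 -0.0366; -0.0631 -0.5346]  nu=[-1.3174, 2.4453]  x^+=[3.2708, 1.5559]  P^+=[0.3121 0.0153; 0.0153 0.6624]
step 2: x^-=[3.4419, 1.5559]  P^-=[0.5835 0.0722; 0.0722 0.8624]  H_jac=[-0.9552 0.0000; 0.0000 -0.9999]  S=[0.8224 0.0549; 0.0549 1.3022]  K=[-0.6759 -0.0269; -0.0397 -0.6605]  nu=[-2.3842, 2.9551]  x^+=[4.9739, -0.3013]  P^+=[0.2048 0.0024; 0.0024 0.2901]
step 3: x^-=[4.9408, -0.3013]  P^-=[0.4688 0.0183; 0.0183 0.4901]  H_jac=[0.2264 0.0000; 0.0000 0.2968]  S=[0.3140 -0.0128; -0.0128 0.4832]  K=[0.3388 0.0202; 0.0255 0.3017]  nu=[2.7740, 1.7651]  x^+=[5.9163, 0.3018]  P^+=[0.4328 0.0139; 0.0139 0.4461]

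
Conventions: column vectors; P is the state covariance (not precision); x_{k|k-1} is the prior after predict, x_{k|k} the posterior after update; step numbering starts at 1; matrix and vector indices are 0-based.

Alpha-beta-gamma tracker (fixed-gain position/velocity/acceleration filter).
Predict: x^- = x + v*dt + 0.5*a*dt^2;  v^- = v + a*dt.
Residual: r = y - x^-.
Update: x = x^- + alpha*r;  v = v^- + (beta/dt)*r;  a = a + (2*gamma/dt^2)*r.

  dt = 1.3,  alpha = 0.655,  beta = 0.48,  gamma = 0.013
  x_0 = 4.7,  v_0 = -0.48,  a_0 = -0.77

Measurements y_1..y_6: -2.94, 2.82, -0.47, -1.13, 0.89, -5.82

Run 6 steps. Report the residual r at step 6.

step 1: x_pred=3.4254  r=-6.3654  x^+=-0.7440  v^+=-3.8313  a^+=-0.8679
step 2: x_pred=-6.4580  r=9.2780  x^+=-0.3809  v^+=-1.5339  a^+=-0.7252
step 3: x_pred=-2.9877  r=2.5177  x^+=-1.3386  v^+=-1.5470  a^+=-0.6865
step 4: x_pred=-3.9297  r=2.7997  x^+=-2.0959  v^+=-1.4056  a^+=-0.6434
step 5: x_pred=-4.4669  r=5.3569  x^+=-0.9581  v^+=-0.2641  a^+=-0.5610
step 6: x_pred=-1.7755  r=-4.0445  x^+=-4.4246  v^+=-2.4867  a^+=-0.6232

resid = -4.0445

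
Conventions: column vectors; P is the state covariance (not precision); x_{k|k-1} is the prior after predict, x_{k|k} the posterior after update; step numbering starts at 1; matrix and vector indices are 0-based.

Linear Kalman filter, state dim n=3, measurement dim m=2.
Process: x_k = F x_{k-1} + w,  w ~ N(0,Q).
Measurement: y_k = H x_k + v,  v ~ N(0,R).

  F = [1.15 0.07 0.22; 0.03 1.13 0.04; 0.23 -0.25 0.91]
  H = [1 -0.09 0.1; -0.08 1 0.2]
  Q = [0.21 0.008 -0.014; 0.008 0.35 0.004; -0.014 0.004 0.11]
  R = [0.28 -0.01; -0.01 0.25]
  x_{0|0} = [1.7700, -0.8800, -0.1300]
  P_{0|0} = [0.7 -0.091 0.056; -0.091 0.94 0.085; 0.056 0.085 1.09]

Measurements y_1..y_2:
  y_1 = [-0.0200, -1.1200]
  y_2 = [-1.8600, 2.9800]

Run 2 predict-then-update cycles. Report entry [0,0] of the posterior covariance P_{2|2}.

step 1: x^-=[1.9453, -0.9465, 0.5088]  P^-=[1.2094 0.0220 0.4598; 0.0220 1.5543 -0.1514; 0.4598 -0.1514 1.1036]  S=[1.6038 -0.1266; -0.1266 1.7774]  K=[0.7867 0.0657; -0.0155 0.8554; 0.3675 0.0445]  nu=[-2.1014, -0.1196]  x^+=[0.2842, -1.0163, -0.2688]  P^+=[0.2222 0.0267 -0.0016; 0.0267 0.2502 -0.1702; -0.0016 -0.1702 0.8876]
step 2: x^-=[0.1966, -1.1507, 0.0748]  P^-=[0.5463 0.0351 0.2076; 0.0351 0.6575 -0.1995; 0.2076 -0.1995 0.9461]  S=[0.8798 -0.0351; -0.0351 0.8568]  K=[0.6435 0.0648; -0.0215 0.7167; 0.3632 -0.0165]  nu=[-2.1676, 4.1315]  x^+=[-0.9306, 1.8567, -0.7806]  P^+=[0.1813 0.0236 0.0033; 0.0236 0.2159 -0.1734; 0.0033 -0.1734 0.8294]

P_post[0,0] = 0.1813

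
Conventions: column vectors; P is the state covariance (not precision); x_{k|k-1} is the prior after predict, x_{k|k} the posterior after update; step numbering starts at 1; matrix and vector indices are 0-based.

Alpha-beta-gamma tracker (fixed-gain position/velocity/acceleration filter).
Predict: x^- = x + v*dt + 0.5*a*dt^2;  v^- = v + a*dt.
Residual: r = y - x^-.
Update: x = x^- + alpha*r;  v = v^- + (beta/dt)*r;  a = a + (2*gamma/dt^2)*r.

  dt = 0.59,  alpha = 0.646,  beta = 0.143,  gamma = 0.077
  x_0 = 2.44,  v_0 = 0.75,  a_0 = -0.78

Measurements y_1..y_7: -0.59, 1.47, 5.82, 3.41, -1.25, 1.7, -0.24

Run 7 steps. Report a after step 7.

a_post = -0.4495

step 1: x_pred=2.7467  r=-3.3367  x^+=0.5912  v^+=-0.5189  a^+=-2.2562
step 2: x_pred=-0.1077  r=1.5777  x^+=0.9115  v^+=-1.4677  a^+=-1.5582
step 3: x_pred=-0.2256  r=6.0456  x^+=3.6798  v^+=-0.9218  a^+=1.1164
step 4: x_pred=3.3303  r=0.0797  x^+=3.3818  v^+=-0.2438  a^+=1.1516
step 5: x_pred=3.4384  r=-4.6884  x^+=0.4097  v^+=-0.7007  a^+=-0.9225
step 6: x_pred=-0.1643  r=1.8643  x^+=1.0401  v^+=-0.7931  a^+=-0.0978
step 7: x_pred=0.5551  r=-0.7951  x^+=0.0415  v^+=-1.0435  a^+=-0.4495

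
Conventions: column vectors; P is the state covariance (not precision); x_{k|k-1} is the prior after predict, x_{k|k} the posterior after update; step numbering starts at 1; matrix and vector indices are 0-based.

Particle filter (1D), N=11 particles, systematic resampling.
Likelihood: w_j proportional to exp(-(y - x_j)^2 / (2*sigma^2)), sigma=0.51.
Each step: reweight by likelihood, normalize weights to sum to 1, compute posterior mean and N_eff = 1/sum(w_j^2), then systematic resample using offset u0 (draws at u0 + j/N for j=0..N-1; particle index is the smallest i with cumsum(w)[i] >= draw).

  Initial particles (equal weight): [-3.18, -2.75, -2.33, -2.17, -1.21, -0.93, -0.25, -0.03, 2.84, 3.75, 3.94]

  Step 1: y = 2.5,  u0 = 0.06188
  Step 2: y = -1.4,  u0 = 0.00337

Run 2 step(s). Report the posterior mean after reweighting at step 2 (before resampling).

step 1: w=[0.0000, 0.0000, 0.0000, 0.0000, 0.0000, 0.0000, 0.0000, 0.0000, 0.9215, 0.0571, 0.0214]  mean=2.9154  Neff=1.1724  idx=[8, 8, 8, 8, 8, 8, 8, 8, 8, 8, 9]
step 2: w=[0.1000, 0.1000, 0.1000, 0.1000, 0.1000, 0.1000, 0.1000, 0.1000, 0.1000, 0.1000, 0.0000]  mean=2.8400  Neff=10.0000  idx=[0, 0, 1, 2, 3, 4, 5, 6, 7, 8, 9]

post_mean = 2.8400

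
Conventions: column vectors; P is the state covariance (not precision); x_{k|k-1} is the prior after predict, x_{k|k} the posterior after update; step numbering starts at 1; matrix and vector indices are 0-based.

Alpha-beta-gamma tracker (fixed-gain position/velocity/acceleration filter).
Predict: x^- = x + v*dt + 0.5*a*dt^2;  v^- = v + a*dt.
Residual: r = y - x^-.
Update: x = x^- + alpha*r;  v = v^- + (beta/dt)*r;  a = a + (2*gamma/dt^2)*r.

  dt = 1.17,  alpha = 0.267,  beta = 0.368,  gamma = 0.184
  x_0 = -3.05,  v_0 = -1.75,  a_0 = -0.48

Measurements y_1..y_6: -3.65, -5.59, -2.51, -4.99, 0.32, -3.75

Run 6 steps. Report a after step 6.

a_post = -1.0795

step 1: x_pred=-5.4260  r=1.7760  x^+=-4.9518  v^+=-1.7530  a^+=-0.0026
step 2: x_pred=-7.0046  r=1.4146  x^+=-6.6269  v^+=-1.3110  a^+=0.3777
step 3: x_pred=-7.9023  r=5.3923  x^+=-6.4625  v^+=0.8269  a^+=1.8273
step 4: x_pred=-4.2443  r=-0.7457  x^+=-4.4434  v^+=2.7304  a^+=1.6269
step 5: x_pred=-0.1354  r=0.4554  x^+=-0.0138  v^+=4.7770  a^+=1.7493
step 6: x_pred=6.7726  r=-10.5226  x^+=3.9631  v^+=3.5140  a^+=-1.0795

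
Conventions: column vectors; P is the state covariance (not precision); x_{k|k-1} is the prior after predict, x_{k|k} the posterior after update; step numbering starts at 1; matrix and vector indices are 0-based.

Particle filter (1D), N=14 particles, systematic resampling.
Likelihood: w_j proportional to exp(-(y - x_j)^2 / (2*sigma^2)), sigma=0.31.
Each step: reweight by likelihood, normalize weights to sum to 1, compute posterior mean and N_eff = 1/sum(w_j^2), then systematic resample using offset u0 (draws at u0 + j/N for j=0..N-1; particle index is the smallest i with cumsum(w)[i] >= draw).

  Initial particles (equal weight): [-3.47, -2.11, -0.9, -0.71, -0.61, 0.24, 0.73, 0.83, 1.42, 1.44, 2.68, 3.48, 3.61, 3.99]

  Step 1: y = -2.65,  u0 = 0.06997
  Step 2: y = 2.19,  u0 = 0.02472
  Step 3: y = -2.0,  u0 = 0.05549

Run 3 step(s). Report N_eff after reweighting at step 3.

step 1: w=[0.1212, 0.8788, 0.0000, 0.0000, 0.0000, 0.0000, 0.0000, 0.0000, 0.0000, 0.0000, 0.0000, 0.0000, 0.0000, 0.0000]  mean=-2.2748  Neff=1.2706  idx=[0, 1, 1, 1, 1, 1, 1, 1, 1, 1, 1, 1, 1, 1]
step 2: w=[0.0000, 0.0769, 0.0769, 0.0769, 0.0769, 0.0769, 0.0769, 0.0769, 0.0769, 0.0769, 0.0769, 0.0769, 0.0769, 0.0769]  mean=-2.1100  Neff=13.0000  idx=[1, 2, 3, 4, 5, 5, 6, 7, 8, 9, 10, 11, 12, 13]
step 3: w=[0.0714, 0.0714, 0.0714, 0.0714, 0.0714, 0.0714, 0.0714, 0.0714, 0.0714, 0.0714, 0.0714, 0.0714, 0.0714, 0.0714]  mean=-2.1100  Neff=14.0000  idx=[0, 1, 2, 3, 4, 5, 6, 7, 8, 9, 10, 11, 12, 13]

N_eff = 14.0000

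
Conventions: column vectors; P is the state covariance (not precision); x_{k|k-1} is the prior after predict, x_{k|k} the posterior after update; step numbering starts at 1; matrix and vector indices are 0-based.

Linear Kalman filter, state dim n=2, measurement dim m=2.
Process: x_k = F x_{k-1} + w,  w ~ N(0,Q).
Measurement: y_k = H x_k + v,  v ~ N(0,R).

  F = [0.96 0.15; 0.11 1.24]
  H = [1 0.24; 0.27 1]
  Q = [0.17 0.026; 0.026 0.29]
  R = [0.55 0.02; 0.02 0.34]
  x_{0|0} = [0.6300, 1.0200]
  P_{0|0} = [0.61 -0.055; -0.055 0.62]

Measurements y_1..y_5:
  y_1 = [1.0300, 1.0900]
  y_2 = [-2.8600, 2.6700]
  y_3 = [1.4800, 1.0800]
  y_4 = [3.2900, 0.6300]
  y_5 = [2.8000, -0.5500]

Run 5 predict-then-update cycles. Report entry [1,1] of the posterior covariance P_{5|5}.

step 1: x^-=[0.7578, 1.3341]  P^-=[0.7303 0.1394; 0.1394 1.2357]  S=[1.4184 0.6621; 0.6621 1.7042]  K=[0.5452 -0.0143; -0.0506 0.7668]  nu=[-0.0480, -0.4487]  x^+=[0.7381, 0.9924]  P^+=[0.3188 -0.0800; -0.0800 0.2813]
step 2: x^-=[0.8574, 1.3118]  P^-=[0.4470 0.0154; 0.0154 0.7046]  S=[1.0450 0.3262; 0.3262 1.0855]  K=[0.4328 -0.0047; -0.0301 0.6620]  nu=[-4.0323, 1.1267]  x^+=[-0.8929, 2.1789]  P^+=[0.2526 -0.0611; -0.0611 0.2410]
step 3: x^-=[-0.5304, 2.6037]  P^-=[0.3906 0.0237; 0.0237 0.6469]  S=[0.9893 0.3060; 0.3060 1.0282]  K=[0.3984 0.0071; -0.0172 0.6405]  nu=[1.3855, -1.3805]  x^+=[0.0119, 1.6956]  P^+=[0.2318 -0.0522; -0.0522 0.2315]
step 4: x^-=[0.2657, 2.1039]  P^-=[0.3738 0.0305; 0.0305 0.6346]  S=[0.9750 0.3057; 0.3057 1.0183]  K=[0.3868 0.0129; -0.0115 0.6347]  nu=[2.5193, -1.5456]  x^+=[1.2203, 1.0938]  P^+=[0.2247 -0.0485; -0.0485 0.2287]
step 5: x^-=[1.3356, 1.4906]  P^-=[0.3682 0.0337; 0.0337 0.6311]  S=[0.9707 0.3068; 0.3068 1.0161]  K=[0.3828 0.0155; -0.0092 0.6328]  nu=[1.1067, -2.4012]  x^+=[1.7221, -0.0391]  P^+=[0.2221 -0.0471; -0.0471 0.2277]

P_post[1,1] = 0.2277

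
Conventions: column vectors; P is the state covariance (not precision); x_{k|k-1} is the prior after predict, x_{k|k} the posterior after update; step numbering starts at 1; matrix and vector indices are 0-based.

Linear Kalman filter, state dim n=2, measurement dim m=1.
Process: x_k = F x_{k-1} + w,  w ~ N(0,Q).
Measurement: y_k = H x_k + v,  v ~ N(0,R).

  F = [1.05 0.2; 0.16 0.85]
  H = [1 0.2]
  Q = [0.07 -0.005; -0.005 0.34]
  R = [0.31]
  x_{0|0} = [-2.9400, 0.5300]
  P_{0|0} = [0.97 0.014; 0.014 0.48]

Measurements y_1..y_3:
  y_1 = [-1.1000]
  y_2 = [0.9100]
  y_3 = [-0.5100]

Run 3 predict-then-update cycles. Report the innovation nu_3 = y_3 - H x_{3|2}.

step 1: x^-=[-2.9810, -0.0199]  P^-=[1.1645 0.2525; 0.2525 0.7154]  S=[1.6041]  K=[0.7574; 0.2466]  nu=[1.8850]  x^+=[-1.5533, 0.4450]  P^+=[0.2442 -0.0471; -0.0471 0.6179]
step 2: x^-=[-1.5419, 0.1297]  P^-=[0.3442 0.0975; 0.0975 0.7799]  S=[0.7244]  K=[0.5021; 0.3499]  nu=[2.4260]  x^+=[-0.3239, 0.9786]  P^+=[0.1616 -0.0298; -0.0298 0.6912]
step 3: x^-=[-0.1444, 0.7800]  P^-=[0.2633 0.1121; 0.1121 0.8354]  S=[0.6516]  K=[0.4385; 0.4285]  nu=[-0.5216]  x^+=[-0.3731, 0.5565]  P^+=[0.1380 -0.0103; -0.0103 0.7158]

innov = [-0.5216]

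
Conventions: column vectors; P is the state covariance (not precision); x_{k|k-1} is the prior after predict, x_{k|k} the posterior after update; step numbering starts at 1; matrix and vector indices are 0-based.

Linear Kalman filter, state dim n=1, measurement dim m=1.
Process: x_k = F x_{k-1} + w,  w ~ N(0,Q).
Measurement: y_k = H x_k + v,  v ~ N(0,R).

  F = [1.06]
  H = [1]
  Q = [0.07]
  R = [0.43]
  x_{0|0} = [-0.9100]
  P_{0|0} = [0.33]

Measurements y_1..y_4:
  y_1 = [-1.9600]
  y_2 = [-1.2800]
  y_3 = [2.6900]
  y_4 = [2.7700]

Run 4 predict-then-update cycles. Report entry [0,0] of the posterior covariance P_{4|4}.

P_post[0,0] = 0.1613

step 1: x^-=[-0.9646]  P^-=[0.4408]  S=[0.8708]  K=[0.5062]  nu=[-0.9954]  x^+=[-1.4685]  P^+=[0.2177]
step 2: x^-=[-1.5566]  P^-=[0.3146]  S=[0.7446]  K=[0.4225]  nu=[0.2766]  x^+=[-1.4397]  P^+=[0.1817]
step 3: x^-=[-1.5261]  P^-=[0.2741]  S=[0.7041]  K=[0.3893]  nu=[4.2161]  x^+=[0.1153]  P^+=[0.1674]
step 4: x^-=[0.1222]  P^-=[0.2581]  S=[0.6881]  K=[0.3751]  nu=[2.6478]  x^+=[1.1153]  P^+=[0.1613]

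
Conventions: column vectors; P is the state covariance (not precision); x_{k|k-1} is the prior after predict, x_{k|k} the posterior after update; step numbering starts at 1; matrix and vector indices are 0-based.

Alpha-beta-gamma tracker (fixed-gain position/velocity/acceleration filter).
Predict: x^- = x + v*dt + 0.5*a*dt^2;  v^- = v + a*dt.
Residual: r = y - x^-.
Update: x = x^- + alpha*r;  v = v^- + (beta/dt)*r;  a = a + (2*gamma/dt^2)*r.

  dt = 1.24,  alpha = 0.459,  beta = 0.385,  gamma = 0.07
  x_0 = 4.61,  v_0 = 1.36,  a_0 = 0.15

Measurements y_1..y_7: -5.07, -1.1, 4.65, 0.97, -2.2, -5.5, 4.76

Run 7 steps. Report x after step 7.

step 1: x_pred=6.4117  r=-11.4817  x^+=1.1416  v^+=-2.0189  a^+=-0.8954
step 2: x_pred=-2.0502  r=0.9502  x^+=-1.6141  v^+=-2.8342  a^+=-0.8089
step 3: x_pred=-5.7503  r=10.4003  x^+=-0.9766  v^+=-0.6081  a^+=0.1381
step 4: x_pred=-1.6245  r=2.5945  x^+=-0.4336  v^+=0.3686  a^+=0.3743
step 5: x_pred=0.3113  r=-2.5113  x^+=-0.8414  v^+=0.0531  a^+=0.1456
step 6: x_pred=-0.6637  r=-4.8363  x^+=-2.8835  v^+=-1.2680  a^+=-0.2947
step 7: x_pred=-4.6824  r=9.4424  x^+=-0.3483  v^+=1.2983  a^+=0.5650

x_post = -0.3483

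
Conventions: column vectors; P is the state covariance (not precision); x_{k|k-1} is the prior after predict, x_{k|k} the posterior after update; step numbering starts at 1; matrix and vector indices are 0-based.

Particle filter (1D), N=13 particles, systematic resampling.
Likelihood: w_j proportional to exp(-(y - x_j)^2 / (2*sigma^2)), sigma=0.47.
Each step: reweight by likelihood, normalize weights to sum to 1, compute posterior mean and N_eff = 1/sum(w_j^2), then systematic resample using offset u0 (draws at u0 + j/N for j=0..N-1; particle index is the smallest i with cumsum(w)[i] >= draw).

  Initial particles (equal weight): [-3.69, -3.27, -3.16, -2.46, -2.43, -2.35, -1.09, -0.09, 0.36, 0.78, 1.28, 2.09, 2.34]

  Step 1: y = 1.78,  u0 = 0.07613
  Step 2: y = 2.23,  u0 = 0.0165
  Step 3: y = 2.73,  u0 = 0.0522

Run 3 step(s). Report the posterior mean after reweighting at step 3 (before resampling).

step 1: w=[0.0000, 0.0000, 0.0000, 0.0000, 0.0000, 0.0000, 0.0000, 0.0002, 0.0053, 0.0525, 0.2870, 0.4065, 0.2485]  mean=1.8413  Neff=3.2034  idx=[10, 10, 10, 10, 11, 11, 11, 11, 11, 12, 12, 12, 12]
step 2: w=[0.0141, 0.0141, 0.0141, 0.0141, 0.1041, 0.1041, 0.1041, 0.1041, 0.1041, 0.1058, 0.1058, 0.1058, 0.1058]  mean=2.1501  Neff=10.0270  idx=[1, 4, 5, 5, 6, 7, 8, 8, 9, 10, 10, 11, 12]
step 3: w=[0.0014, 0.0626, 0.0626, 0.0626, 0.0626, 0.0626, 0.0626, 0.0626, 0.1121, 0.1121, 0.1121, 0.1121, 0.1121]  mean=2.2290  Neff=11.0791  idx=[1, 3, 4, 5, 6, 7, 8, 9, 10, 10, 11, 12, 12]

post_mean = 2.2290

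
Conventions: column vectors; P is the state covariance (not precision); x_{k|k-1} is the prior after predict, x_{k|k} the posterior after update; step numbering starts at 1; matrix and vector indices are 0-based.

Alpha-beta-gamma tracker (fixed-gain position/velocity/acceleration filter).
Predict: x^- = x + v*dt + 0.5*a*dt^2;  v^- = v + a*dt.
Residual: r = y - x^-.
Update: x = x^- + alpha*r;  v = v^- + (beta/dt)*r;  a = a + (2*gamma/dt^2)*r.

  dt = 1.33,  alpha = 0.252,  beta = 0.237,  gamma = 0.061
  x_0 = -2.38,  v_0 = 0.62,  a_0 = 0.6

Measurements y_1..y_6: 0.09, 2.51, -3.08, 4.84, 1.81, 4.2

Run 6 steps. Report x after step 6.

x_post = 6.1937

step 1: x_pred=-1.0247  r=1.1147  x^+=-0.7438  v^+=1.6166  a^+=0.6769
step 2: x_pred=2.0050  r=0.5050  x^+=2.1322  v^+=2.6069  a^+=0.7117
step 3: x_pred=6.2289  r=-9.3089  x^+=3.8830  v^+=1.8947  a^+=0.0697
step 4: x_pred=6.4646  r=-1.6246  x^+=6.0552  v^+=1.6979  a^+=-0.0424
step 5: x_pred=8.2759  r=-6.4659  x^+=6.6465  v^+=0.4893  a^+=-0.4883
step 6: x_pred=6.8654  r=-2.6654  x^+=6.1937  v^+=-0.6351  a^+=-0.6721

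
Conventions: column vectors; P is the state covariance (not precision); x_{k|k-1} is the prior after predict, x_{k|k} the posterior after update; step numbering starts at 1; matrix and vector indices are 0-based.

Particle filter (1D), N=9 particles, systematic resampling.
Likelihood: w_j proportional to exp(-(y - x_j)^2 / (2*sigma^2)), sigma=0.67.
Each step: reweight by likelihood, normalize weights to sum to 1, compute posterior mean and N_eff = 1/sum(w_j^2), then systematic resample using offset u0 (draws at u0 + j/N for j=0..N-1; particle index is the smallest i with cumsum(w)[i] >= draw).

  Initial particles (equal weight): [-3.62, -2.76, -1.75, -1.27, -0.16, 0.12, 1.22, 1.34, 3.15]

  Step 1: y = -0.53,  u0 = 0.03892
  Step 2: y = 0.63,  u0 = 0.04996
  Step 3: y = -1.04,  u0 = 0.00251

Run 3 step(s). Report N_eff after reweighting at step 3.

N_eff = 8.1795

step 1: w=[0.0000, 0.0017, 0.0838, 0.2389, 0.3775, 0.2746, 0.0145, 0.0089, 0.0000]  mean=-0.4526  Neff=3.5422  idx=[2, 3, 3, 4, 4, 4, 5, 5, 5]
step 2: w=[0.0005, 0.0047, 0.0047, 0.1320, 0.1320, 0.1320, 0.1980, 0.1980, 0.1980]  mean=-0.0050  Neff=5.8845  idx=[3, 4, 4, 5, 6, 7, 7, 8, 8]
step 3: w=[0.1505, 0.1505, 0.1505, 0.1505, 0.0796, 0.0796, 0.0796, 0.0796, 0.0796]  mean=-0.0485  Neff=8.1795  idx=[0, 0, 1, 2, 2, 3, 4, 6, 7]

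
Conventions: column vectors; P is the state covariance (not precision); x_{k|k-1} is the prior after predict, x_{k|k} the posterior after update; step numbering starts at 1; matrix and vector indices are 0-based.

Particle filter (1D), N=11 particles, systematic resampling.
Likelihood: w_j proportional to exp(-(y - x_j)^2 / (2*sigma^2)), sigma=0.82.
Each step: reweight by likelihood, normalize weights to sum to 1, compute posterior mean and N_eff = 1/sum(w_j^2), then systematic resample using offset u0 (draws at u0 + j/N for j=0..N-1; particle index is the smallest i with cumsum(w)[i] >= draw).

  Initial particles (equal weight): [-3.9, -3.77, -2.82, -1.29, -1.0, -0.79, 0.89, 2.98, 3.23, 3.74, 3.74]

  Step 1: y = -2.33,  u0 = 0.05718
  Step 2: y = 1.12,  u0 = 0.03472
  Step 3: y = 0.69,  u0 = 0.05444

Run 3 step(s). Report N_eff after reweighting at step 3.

N_eff = 9.2433

step 1: w=[0.0762, 0.1020, 0.3987, 0.2132, 0.1279, 0.0817, 0.0002, 0.0000, 0.0000, 0.0000, 0.0000]  mean=-2.2735  Neff=4.1037  idx=[0, 1, 2, 2, 2, 2, 3, 3, 3, 4, 5]
step 2: w=[0.0000, 0.0000, 0.0001, 0.0001, 0.0001, 0.0001, 0.0940, 0.0940, 0.0940, 0.2496, 0.4683]  mean=-0.9839  Neff=3.2462  idx=[6, 7, 8, 9, 9, 9, 10, 10, 10, 10, 10]
step 3: w=[0.0361, 0.0361, 0.0361, 0.0796, 0.0796, 0.0796, 0.1306, 0.1306, 0.1306, 0.1306, 0.1306]  mean=-0.8943  Neff=9.2433  idx=[1, 3, 4, 5, 6, 7, 7, 8, 9, 10, 10]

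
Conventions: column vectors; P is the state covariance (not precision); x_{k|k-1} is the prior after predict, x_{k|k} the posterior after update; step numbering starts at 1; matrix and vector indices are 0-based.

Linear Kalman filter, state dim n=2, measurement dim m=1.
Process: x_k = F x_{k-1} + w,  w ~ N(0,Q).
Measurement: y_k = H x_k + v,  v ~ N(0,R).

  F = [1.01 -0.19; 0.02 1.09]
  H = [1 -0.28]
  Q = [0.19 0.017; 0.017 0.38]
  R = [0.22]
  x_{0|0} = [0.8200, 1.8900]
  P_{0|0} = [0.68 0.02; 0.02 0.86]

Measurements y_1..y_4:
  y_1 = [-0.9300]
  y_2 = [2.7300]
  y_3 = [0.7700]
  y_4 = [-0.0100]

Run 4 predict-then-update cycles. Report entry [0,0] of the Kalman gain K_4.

step 1: x^-=[0.4691, 2.0765]  P^-=[0.9070 -0.1254; -0.1254 1.4029]  S=[1.3073]  K=[0.7207; -0.3964]  nu=[-0.8177]  x^+=[-0.1202, 2.4007]  P^+=[0.2280 0.2481; 0.2481 1.1975]
step 2: x^-=[-0.5775, 2.6143]  P^-=[0.3706 0.0458; 0.0458 1.8136]  S=[0.7072]  K=[0.5060; -0.6534]  nu=[4.0395]  x^+=[1.4663, -0.0250]  P^+=[0.1896 0.2795; 0.2795 1.5117]
step 3: x^-=[1.4857, 0.0021]  P^-=[0.3307 0.0144; 0.0144 2.1884]  S=[0.7142]  K=[0.4574; -0.8378]  nu=[-0.7151]  x^+=[1.1586, 0.6012]  P^+=[0.1813 0.2881; 0.2881 1.6871]
step 4: x^-=[1.0560, 0.6785]  P^-=[0.3253 -0.0127; -0.0127 2.3971]  S=[0.7403]  K=[0.4442; -0.9238]  nu=[-0.8760]  x^+=[0.6669, 1.4877]  P^+=[0.1792 0.2911; 0.2911 1.7654]

K[0,0] = 0.4442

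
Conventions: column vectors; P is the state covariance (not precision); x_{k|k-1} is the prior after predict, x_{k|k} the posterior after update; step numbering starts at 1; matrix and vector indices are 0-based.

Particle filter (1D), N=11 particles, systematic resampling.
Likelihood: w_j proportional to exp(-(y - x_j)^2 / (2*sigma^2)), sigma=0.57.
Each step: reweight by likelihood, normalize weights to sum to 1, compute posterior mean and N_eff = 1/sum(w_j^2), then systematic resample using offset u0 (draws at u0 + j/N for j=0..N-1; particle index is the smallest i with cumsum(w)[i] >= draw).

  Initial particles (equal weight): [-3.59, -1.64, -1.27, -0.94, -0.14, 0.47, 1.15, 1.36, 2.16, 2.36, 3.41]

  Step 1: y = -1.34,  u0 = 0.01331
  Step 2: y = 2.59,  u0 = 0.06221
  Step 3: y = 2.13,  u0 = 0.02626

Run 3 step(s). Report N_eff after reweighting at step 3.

step 1: w=[0.0001, 0.3154, 0.3595, 0.2831, 0.0395, 0.0023, 0.0000, 0.0000, 0.0000, 0.0000, 0.0000]  mean=-1.2448  Neff=3.2215  idx=[1, 1, 1, 1, 2, 2, 2, 2, 3, 3, 3]
step 2: w=[0.0001, 0.0001, 0.0001, 0.0001, 0.0076, 0.0076, 0.0076, 0.0076, 0.3231, 0.3231, 0.3231]  mean=-0.9502  Neff=3.1901  idx=[8, 8, 8, 8, 9, 9, 9, 10, 10, 10, 10]
step 3: w=[0.0909, 0.0909, 0.0909, 0.0909, 0.0909, 0.0909, 0.0909, 0.0909, 0.0909, 0.0909, 0.0909]  mean=-0.9400  Neff=11.0000  idx=[0, 1, 2, 3, 4, 5, 6, 7, 8, 9, 10]

N_eff = 11.0000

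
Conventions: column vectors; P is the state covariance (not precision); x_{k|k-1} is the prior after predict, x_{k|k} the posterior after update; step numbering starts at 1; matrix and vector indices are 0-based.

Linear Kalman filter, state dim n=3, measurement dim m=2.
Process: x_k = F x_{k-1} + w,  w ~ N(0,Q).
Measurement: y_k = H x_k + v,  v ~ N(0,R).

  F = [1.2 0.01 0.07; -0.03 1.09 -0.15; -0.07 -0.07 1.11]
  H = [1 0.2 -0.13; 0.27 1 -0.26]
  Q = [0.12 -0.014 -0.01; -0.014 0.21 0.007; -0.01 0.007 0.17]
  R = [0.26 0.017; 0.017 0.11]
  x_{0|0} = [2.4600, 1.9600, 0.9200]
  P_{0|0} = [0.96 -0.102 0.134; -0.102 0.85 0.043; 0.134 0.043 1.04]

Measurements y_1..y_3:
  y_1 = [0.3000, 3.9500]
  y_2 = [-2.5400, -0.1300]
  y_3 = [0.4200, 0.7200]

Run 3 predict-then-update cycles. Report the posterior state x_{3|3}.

step 1: x^-=[3.0360, 1.9246, 0.7118]  P^-=[1.5277 -0.2048 0.1763; -0.2048 1.2380 -0.1720; 0.1763 -0.1720 1.4317]  S=[1.7426 0.4889; 0.4889 1.5102]  K=[0.8909 -0.1812; -0.2097 0.8806; 0.0736 -0.3527]  nu=[-3.0284, 1.3907]  x^+=[0.0861, 3.7842, -0.0015]  P^+=[0.2530 -0.0404 0.1257; -0.0404 0.1708 0.2561; 0.1257 0.2561 1.2598]
step 2: x^-=[0.1410, 4.1224, -0.2726]  P^-=[0.5110 -0.0911 0.2383; -0.0911 0.3615 0.0974; 0.2383 0.0974 1.6646]  S=[0.7101 0.0995; 0.0995 0.4880]  K=[0.6739 -0.1682; -0.1376 0.6666; 0.1402 -0.5840]  nu=[-3.5410, -4.3614]  x^+=[-1.5113, 1.7025, 1.7781]  P^+=[0.1973 -0.0175 0.1648; -0.0175 0.1495 0.2838; 0.1648 0.2838 1.5005]
step 3: x^-=[-1.6720, 1.6344, 1.9603]  P^-=[0.4391 -0.0668 0.3119; -0.0668 0.3314 0.0900; 0.3119 0.0900 1.9506]  S=[0.6328 0.0889; 0.0889 0.4785]  K=[0.6338 -0.1791; -0.1073 0.6258; 0.2242 -0.7373]  nu=[2.0200, 0.0468]  x^+=[-0.4000, 1.4469, 2.3787]  P^+=[0.1897 -0.0071 0.2039; -0.0071 0.1486 0.3065; 0.2039 0.3065 1.6880]

x_post = [-0.4000, 1.4469, 2.3787]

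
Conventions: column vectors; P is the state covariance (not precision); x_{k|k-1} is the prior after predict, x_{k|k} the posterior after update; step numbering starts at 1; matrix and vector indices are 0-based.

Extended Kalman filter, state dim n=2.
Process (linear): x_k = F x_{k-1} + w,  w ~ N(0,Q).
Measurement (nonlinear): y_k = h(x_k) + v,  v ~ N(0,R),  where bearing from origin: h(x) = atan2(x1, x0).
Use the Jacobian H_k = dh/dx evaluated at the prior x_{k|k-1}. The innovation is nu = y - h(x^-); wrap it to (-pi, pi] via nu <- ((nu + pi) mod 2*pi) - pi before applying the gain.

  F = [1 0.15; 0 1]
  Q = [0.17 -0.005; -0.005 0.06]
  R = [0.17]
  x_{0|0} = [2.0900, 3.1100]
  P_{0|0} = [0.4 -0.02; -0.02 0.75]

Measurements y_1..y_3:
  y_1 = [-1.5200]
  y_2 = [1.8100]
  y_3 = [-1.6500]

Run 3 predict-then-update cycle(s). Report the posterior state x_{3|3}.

x_post = [4.8514, 1.7939]

step 1: x^-=[2.5565, 3.1100]  P^-=[0.5809 0.0875; 0.0875 0.8100]  H_jac=[-0.1919 0.1577]  S=[0.2062]  K=[-0.4735; 0.5381]  nu=[-2.4028]  x^+=[3.6942, 1.8171]  P^+=[0.5346 0.1400; 0.1400 0.7503]
step 2: x^-=[3.9668, 1.8171]  P^-=[0.7635 0.2476; 0.2476 0.8103]  H_jac=[-0.0955 0.2084]  S=[0.2023]  K=[-0.1052; 0.7178]  nu=[1.3804]  x^+=[3.8215, 2.8080]  P^+=[0.7613 0.2629; 0.2629 0.7061]
step 3: x^-=[4.2427, 2.8080]  P^-=[1.0260 0.3638; 0.3638 0.7661]  H_jac=[-0.1085 0.1639]  S=[0.1897]  K=[-0.2724; 0.4538]  nu=[-2.2347]  x^+=[4.8514, 1.7939]  P^+=[1.0120 0.3872; 0.3872 0.7270]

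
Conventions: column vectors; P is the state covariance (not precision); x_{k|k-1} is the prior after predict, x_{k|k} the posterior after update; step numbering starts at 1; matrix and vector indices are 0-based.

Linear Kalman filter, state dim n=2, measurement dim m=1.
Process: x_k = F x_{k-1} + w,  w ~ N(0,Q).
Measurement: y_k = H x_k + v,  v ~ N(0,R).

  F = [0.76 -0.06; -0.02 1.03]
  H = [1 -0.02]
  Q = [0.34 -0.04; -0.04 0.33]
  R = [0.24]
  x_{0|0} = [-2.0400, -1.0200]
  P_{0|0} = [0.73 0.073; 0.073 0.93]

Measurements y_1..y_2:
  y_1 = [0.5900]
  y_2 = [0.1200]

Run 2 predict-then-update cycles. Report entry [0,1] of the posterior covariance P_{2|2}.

step 1: x^-=[-1.4892, -1.0098]  P^-=[0.7583 -0.0513; -0.0513 1.3139]  S=[1.0009]  K=[0.7587; -0.0775]  nu=[2.0590]  x^+=[0.0729, -1.1695]  P^+=[0.1822 0.0075; 0.0075 1.3079]
step 2: x^-=[0.1256, -1.2060]  P^-=[0.4493 -0.1177; -0.1177 1.7173]  S=[0.6947]  K=[0.6501; -0.2188]  nu=[-0.0297]  x^+=[0.1063, -1.1995]  P^+=[0.1557 -0.0188; -0.0188 1.6840]

P_post[0,1] = -0.0188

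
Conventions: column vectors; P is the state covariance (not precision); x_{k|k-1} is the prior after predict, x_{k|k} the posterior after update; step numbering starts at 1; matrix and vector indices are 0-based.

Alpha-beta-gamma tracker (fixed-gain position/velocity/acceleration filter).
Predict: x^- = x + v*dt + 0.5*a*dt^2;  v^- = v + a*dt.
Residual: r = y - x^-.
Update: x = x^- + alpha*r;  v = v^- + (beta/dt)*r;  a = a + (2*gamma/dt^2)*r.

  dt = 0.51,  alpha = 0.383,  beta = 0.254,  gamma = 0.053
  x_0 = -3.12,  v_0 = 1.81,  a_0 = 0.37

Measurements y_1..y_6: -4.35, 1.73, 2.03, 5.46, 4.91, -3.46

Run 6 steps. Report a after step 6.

step 1: x_pred=-2.1488  r=-2.2012  x^+=-2.9918  v^+=0.9024  a^+=-0.5271
step 2: x_pred=-2.6002  r=4.3302  x^+=-0.9417  v^+=2.7902  a^+=1.2376
step 3: x_pred=0.6422  r=1.3878  x^+=1.1738  v^+=4.1125  a^+=1.8032
step 4: x_pred=3.5056  r=1.9544  x^+=4.2542  v^+=6.0055  a^+=2.5997
step 5: x_pred=7.6551  r=-2.7451  x^+=6.6037  v^+=5.9642  a^+=1.4809
step 6: x_pred=9.8380  r=-13.2980  x^+=4.7449  v^+=0.0965  a^+=-3.9385

a_post = -3.9385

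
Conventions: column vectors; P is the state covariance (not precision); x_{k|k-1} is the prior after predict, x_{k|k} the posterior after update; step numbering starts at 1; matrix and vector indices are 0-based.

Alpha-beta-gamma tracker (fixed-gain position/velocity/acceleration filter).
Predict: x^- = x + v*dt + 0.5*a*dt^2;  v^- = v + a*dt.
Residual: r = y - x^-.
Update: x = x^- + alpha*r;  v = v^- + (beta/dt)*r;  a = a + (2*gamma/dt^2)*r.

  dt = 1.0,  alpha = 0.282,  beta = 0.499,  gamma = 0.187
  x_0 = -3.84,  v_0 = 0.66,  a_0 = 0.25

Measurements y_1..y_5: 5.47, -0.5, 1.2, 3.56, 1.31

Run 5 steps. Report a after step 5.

step 1: x_pred=-3.0550  r=8.5250  x^+=-0.6510  v^+=5.1640  a^+=3.4383
step 2: x_pred=6.2322  r=-6.7322  x^+=4.3337  v^+=5.2430  a^+=0.9205
step 3: x_pred=10.0369  r=-8.8369  x^+=7.5449  v^+=1.7538  a^+=-2.3845
step 4: x_pred=8.1065  r=-4.5465  x^+=6.8244  v^+=-2.8994  a^+=-4.0849
step 5: x_pred=1.8826  r=-0.5726  x^+=1.7211  v^+=-7.2700  a^+=-4.2990

a_post = -4.2990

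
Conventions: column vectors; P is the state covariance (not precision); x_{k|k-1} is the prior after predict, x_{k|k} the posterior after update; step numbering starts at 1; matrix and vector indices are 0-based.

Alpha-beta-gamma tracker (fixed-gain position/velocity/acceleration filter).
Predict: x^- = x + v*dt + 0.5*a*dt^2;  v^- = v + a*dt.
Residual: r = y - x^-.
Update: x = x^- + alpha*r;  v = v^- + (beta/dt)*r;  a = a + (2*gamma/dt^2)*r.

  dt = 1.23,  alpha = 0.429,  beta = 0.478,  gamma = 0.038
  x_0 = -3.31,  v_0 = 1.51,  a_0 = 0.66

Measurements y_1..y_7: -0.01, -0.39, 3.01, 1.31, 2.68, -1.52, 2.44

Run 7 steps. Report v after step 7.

v_post = -1.0661

step 1: x_pred=-0.9534  r=0.9434  x^+=-0.5487  v^+=2.6884  a^+=0.7074
step 2: x_pred=3.2932  r=-3.6832  x^+=1.7131  v^+=2.1272  a^+=0.5224
step 3: x_pred=4.7247  r=-1.7147  x^+=3.9891  v^+=2.1033  a^+=0.4362
step 4: x_pred=6.9062  r=-5.5962  x^+=4.5054  v^+=0.4651  a^+=0.1551
step 5: x_pred=5.1949  r=-2.5149  x^+=4.1160  v^+=-0.3214  a^+=0.0288
step 6: x_pred=3.7424  r=-5.2624  x^+=1.4849  v^+=-2.3311  a^+=-0.2356
step 7: x_pred=-1.5606  r=4.0006  x^+=0.1557  v^+=-1.0661  a^+=-0.0346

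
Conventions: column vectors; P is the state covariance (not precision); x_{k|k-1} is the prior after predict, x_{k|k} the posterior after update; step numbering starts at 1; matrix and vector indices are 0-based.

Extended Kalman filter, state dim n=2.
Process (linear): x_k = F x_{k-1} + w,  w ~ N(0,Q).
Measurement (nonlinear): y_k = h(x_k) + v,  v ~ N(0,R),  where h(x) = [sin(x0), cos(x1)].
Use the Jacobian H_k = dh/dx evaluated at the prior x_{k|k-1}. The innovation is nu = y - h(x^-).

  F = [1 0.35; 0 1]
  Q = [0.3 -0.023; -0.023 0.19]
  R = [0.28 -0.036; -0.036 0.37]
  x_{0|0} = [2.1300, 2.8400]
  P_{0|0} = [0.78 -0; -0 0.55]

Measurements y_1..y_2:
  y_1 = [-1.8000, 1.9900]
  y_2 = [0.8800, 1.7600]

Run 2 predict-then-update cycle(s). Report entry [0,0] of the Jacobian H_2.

H_jac[0,0] = 0.1575

step 1: x^-=[3.1240, 2.8400]  P^-=[1.1474 0.1695; 0.1695 0.7400]  H_jac=[-0.9998 0.0000; 0.0000 -0.2970]  S=[1.4270 0.0143; 0.0143 0.4353]  K=[-0.8030 -0.0892; -0.1137 -0.5012]  nu=[-1.8176, 2.9449]  x^+=[4.3208, 1.5707]  P^+=[0.2217 0.0138; 0.0138 0.6106]
step 2: x^-=[4.8706, 1.5707]  P^-=[0.6061 0.2045; 0.2045 0.8006]  H_jac=[0.1575 0.0000; 0.0000 -1.0000]  S=[0.2950 -0.0682; -0.0682 1.1706]  K=[0.2871 -0.1580; -0.0496 -0.6868]  nu=[1.8675, 1.7599]  x^+=[5.1287, 0.2693]  P^+=[0.5464 0.0688; 0.0688 0.2523]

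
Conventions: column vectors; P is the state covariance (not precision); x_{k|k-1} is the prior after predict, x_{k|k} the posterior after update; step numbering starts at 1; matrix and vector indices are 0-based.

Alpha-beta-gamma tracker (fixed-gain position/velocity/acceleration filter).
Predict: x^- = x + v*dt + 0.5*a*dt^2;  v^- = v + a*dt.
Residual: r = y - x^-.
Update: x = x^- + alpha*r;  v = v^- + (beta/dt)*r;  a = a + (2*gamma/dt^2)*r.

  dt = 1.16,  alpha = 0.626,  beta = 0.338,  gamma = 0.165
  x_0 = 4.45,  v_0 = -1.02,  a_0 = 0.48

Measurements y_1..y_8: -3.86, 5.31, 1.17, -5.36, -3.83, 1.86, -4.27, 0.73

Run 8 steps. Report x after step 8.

step 1: x_pred=3.5897  r=-7.4497  x^+=-1.0738  v^+=-2.6339  a^+=-1.3470
step 2: x_pred=-5.0354  r=10.3454  x^+=1.4408  v^+=-1.1820  a^+=1.1901
step 3: x_pred=0.8704  r=0.2996  x^+=1.0580  v^+=0.2859  a^+=1.2636
step 4: x_pred=2.2397  r=-7.5997  x^+=-2.5177  v^+=-0.4628  a^+=-0.6002
step 5: x_pred=-3.4583  r=-0.3717  x^+=-3.6910  v^+=-1.2673  a^+=-0.6913
step 6: x_pred=-5.6262  r=7.4862  x^+=-0.9398  v^+=0.1121  a^+=1.1446
step 7: x_pred=-0.0397  r=-4.2303  x^+=-2.6879  v^+=0.2072  a^+=0.1071
step 8: x_pred=-2.3754  r=3.1054  x^+=-0.4314  v^+=1.2364  a^+=0.8687

x_post = -0.4314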